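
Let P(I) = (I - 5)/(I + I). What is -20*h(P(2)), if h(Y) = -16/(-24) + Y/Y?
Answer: -100/3 ≈ -33.333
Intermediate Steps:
P(I) = (-5 + I)/(2*I) (P(I) = (-5 + I)/((2*I)) = (-5 + I)*(1/(2*I)) = (-5 + I)/(2*I))
h(Y) = 5/3 (h(Y) = -16*(-1/24) + 1 = 2/3 + 1 = 5/3)
-20*h(P(2)) = -20*5/3 = -100/3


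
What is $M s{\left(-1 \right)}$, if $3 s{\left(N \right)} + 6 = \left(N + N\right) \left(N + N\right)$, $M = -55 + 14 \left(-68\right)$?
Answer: $\frac{2014}{3} \approx 671.33$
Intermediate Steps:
$M = -1007$ ($M = -55 - 952 = -1007$)
$s{\left(N \right)} = -2 + \frac{4 N^{2}}{3}$ ($s{\left(N \right)} = -2 + \frac{\left(N + N\right) \left(N + N\right)}{3} = -2 + \frac{2 N 2 N}{3} = -2 + \frac{4 N^{2}}{3}$)
$M s{\left(-1 \right)} = - 1007 \left(-2 + \frac{4 \left(-1\right)^{2}}{3}\right) = - 1007 \left(-2 + \frac{4}{3} \cdot 1\right) = - 1007 \left(-2 + \frac{4}{3}\right) = \left(-1007\right) \left(- \frac{2}{3}\right) = \frac{2014}{3}$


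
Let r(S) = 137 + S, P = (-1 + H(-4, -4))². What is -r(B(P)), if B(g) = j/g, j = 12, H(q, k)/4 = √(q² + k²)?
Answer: -35779733/261121 - 384*√2/261121 ≈ -137.03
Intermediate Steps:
H(q, k) = 4*√(k² + q²) (H(q, k) = 4*√(q² + k²) = 4*√(k² + q²))
P = (-1 + 16*√2)² (P = (-1 + 4*√((-4)² + (-4)²))² = (-1 + 4*√(16 + 16))² = (-1 + 4*√32)² = (-1 + 4*(4*√2))² = (-1 + 16*√2)² ≈ 467.75)
B(g) = 12/g
-r(B(P)) = -(137 + 12/(513 - 32*√2)) = -137 - 12/(513 - 32*√2)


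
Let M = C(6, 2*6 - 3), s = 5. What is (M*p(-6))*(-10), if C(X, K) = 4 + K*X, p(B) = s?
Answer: -2900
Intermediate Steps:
p(B) = 5
M = 58 (M = 4 + (2*6 - 3)*6 = 4 + (12 - 3)*6 = 4 + 9*6 = 4 + 54 = 58)
(M*p(-6))*(-10) = (58*5)*(-10) = 290*(-10) = -2900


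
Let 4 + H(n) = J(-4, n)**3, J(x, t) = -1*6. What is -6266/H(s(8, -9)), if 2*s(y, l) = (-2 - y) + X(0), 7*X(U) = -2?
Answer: 3133/110 ≈ 28.482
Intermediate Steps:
X(U) = -2/7 (X(U) = (1/7)*(-2) = -2/7)
J(x, t) = -6
s(y, l) = -8/7 - y/2 (s(y, l) = ((-2 - y) - 2/7)/2 = (-16/7 - y)/2 = -8/7 - y/2)
H(n) = -220 (H(n) = -4 + (-6)**3 = -4 - 216 = -220)
-6266/H(s(8, -9)) = -6266/(-220) = -6266*(-1/220) = 3133/110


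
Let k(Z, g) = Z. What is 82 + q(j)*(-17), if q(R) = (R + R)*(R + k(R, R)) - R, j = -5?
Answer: -1703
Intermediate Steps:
q(R) = -R + 4*R**2 (q(R) = (R + R)*(R + R) - R = (2*R)*(2*R) - R = 4*R**2 - R = -R + 4*R**2)
82 + q(j)*(-17) = 82 - 5*(-1 + 4*(-5))*(-17) = 82 - 5*(-1 - 20)*(-17) = 82 - 5*(-21)*(-17) = 82 + 105*(-17) = 82 - 1785 = -1703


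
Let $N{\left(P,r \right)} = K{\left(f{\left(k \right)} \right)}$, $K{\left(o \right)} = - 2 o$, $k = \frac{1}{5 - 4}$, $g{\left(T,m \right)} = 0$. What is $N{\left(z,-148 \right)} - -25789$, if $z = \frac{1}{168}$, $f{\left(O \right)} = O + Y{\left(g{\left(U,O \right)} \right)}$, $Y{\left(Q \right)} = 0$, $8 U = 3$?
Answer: $25787$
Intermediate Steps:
$U = \frac{3}{8}$ ($U = \frac{1}{8} \cdot 3 = \frac{3}{8} \approx 0.375$)
$k = 1$ ($k = 1^{-1} = 1$)
$f{\left(O \right)} = O$ ($f{\left(O \right)} = O + 0 = O$)
$z = \frac{1}{168} \approx 0.0059524$
$N{\left(P,r \right)} = -2$ ($N{\left(P,r \right)} = \left(-2\right) 1 = -2$)
$N{\left(z,-148 \right)} - -25789 = -2 - -25789 = -2 + 25789 = 25787$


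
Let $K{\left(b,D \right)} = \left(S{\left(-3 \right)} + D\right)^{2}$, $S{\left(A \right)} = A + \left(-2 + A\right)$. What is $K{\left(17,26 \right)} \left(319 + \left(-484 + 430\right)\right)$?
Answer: $85860$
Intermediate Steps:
$S{\left(A \right)} = -2 + 2 A$
$K{\left(b,D \right)} = \left(-8 + D\right)^{2}$ ($K{\left(b,D \right)} = \left(\left(-2 + 2 \left(-3\right)\right) + D\right)^{2} = \left(\left(-2 - 6\right) + D\right)^{2} = \left(-8 + D\right)^{2}$)
$K{\left(17,26 \right)} \left(319 + \left(-484 + 430\right)\right) = \left(-8 + 26\right)^{2} \left(319 + \left(-484 + 430\right)\right) = 18^{2} \left(319 - 54\right) = 324 \cdot 265 = 85860$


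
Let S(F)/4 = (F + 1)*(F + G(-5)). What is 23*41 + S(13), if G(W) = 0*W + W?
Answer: 1391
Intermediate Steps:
G(W) = W (G(W) = 0 + W = W)
S(F) = 4*(1 + F)*(-5 + F) (S(F) = 4*((F + 1)*(F - 5)) = 4*((1 + F)*(-5 + F)) = 4*(1 + F)*(-5 + F))
23*41 + S(13) = 23*41 + (-20 - 16*13 + 4*13²) = 943 + (-20 - 208 + 4*169) = 943 + (-20 - 208 + 676) = 943 + 448 = 1391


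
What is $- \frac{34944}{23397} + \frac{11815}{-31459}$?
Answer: $- \frac{458579617}{245348741} \approx -1.8691$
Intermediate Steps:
$- \frac{34944}{23397} + \frac{11815}{-31459} = \left(-34944\right) \frac{1}{23397} + 11815 \left(- \frac{1}{31459}\right) = - \frac{11648}{7799} - \frac{11815}{31459} = - \frac{458579617}{245348741}$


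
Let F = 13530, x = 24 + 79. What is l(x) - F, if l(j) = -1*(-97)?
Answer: -13433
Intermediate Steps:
x = 103
l(j) = 97
l(x) - F = 97 - 1*13530 = 97 - 13530 = -13433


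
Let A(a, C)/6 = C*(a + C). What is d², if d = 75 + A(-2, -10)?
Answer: 632025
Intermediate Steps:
A(a, C) = 6*C*(C + a) (A(a, C) = 6*(C*(a + C)) = 6*(C*(C + a)) = 6*C*(C + a))
d = 795 (d = 75 + 6*(-10)*(-10 - 2) = 75 + 6*(-10)*(-12) = 75 + 720 = 795)
d² = 795² = 632025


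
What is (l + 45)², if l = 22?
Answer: 4489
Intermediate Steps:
(l + 45)² = (22 + 45)² = 67² = 4489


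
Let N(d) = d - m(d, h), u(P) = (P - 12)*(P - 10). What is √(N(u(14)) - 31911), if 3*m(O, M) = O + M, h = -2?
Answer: 3*I*√3545 ≈ 178.62*I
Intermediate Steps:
u(P) = (-12 + P)*(-10 + P)
m(O, M) = M/3 + O/3 (m(O, M) = (O + M)/3 = (M + O)/3 = M/3 + O/3)
N(d) = ⅔ + 2*d/3 (N(d) = d - ((⅓)*(-2) + d/3) = d - (-⅔ + d/3) = d + (⅔ - d/3) = ⅔ + 2*d/3)
√(N(u(14)) - 31911) = √((⅔ + 2*(120 + 14² - 22*14)/3) - 31911) = √((⅔ + 2*(120 + 196 - 308)/3) - 31911) = √((⅔ + (⅔)*8) - 31911) = √((⅔ + 16/3) - 31911) = √(6 - 31911) = √(-31905) = 3*I*√3545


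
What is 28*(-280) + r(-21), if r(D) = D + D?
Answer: -7882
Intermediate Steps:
r(D) = 2*D
28*(-280) + r(-21) = 28*(-280) + 2*(-21) = -7840 - 42 = -7882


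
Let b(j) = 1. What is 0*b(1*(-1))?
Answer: 0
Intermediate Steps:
0*b(1*(-1)) = 0*1 = 0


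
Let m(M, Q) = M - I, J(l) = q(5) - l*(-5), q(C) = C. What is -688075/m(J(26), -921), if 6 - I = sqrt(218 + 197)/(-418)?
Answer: -15508794902700/2907581669 - 287615350*sqrt(415)/2907581669 ≈ -5335.9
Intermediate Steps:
I = 6 + sqrt(415)/418 (I = 6 - sqrt(218 + 197)/(-418) = 6 - sqrt(415)*(-1)/418 = 6 - (-1)*sqrt(415)/418 = 6 + sqrt(415)/418 ≈ 6.0487)
J(l) = 5 + 5*l (J(l) = 5 - l*(-5) = 5 - (-5)*l = 5 + 5*l)
m(M, Q) = -6 + M - sqrt(415)/418 (m(M, Q) = M - (6 + sqrt(415)/418) = M + (-6 - sqrt(415)/418) = -6 + M - sqrt(415)/418)
-688075/m(J(26), -921) = -688075/(-6 + (5 + 5*26) - sqrt(415)/418) = -688075/(-6 + (5 + 130) - sqrt(415)/418) = -688075/(-6 + 135 - sqrt(415)/418) = -688075/(129 - sqrt(415)/418)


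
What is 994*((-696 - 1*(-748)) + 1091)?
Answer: 1136142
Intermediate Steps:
994*((-696 - 1*(-748)) + 1091) = 994*((-696 + 748) + 1091) = 994*(52 + 1091) = 994*1143 = 1136142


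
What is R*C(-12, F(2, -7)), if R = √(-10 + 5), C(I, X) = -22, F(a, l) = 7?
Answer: -22*I*√5 ≈ -49.193*I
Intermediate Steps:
R = I*√5 (R = √(-5) = I*√5 ≈ 2.2361*I)
R*C(-12, F(2, -7)) = (I*√5)*(-22) = -22*I*√5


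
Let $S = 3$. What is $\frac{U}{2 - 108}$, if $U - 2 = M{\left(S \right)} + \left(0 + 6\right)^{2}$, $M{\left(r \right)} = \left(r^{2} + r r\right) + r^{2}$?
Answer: $- \frac{65}{106} \approx -0.61321$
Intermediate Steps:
$M{\left(r \right)} = 3 r^{2}$ ($M{\left(r \right)} = \left(r^{2} + r^{2}\right) + r^{2} = 2 r^{2} + r^{2} = 3 r^{2}$)
$U = 65$ ($U = 2 + \left(3 \cdot 3^{2} + \left(0 + 6\right)^{2}\right) = 2 + \left(3 \cdot 9 + 6^{2}\right) = 2 + \left(27 + 36\right) = 2 + 63 = 65$)
$\frac{U}{2 - 108} = \frac{65}{2 - 108} = \frac{65}{-106} = 65 \left(- \frac{1}{106}\right) = - \frac{65}{106}$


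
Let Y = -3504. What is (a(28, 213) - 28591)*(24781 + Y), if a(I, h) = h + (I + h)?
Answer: -598670949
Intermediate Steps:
a(I, h) = I + 2*h
(a(28, 213) - 28591)*(24781 + Y) = ((28 + 2*213) - 28591)*(24781 - 3504) = ((28 + 426) - 28591)*21277 = (454 - 28591)*21277 = -28137*21277 = -598670949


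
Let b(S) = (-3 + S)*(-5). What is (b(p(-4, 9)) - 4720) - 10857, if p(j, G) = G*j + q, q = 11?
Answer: -15437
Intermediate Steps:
p(j, G) = 11 + G*j (p(j, G) = G*j + 11 = 11 + G*j)
b(S) = 15 - 5*S
(b(p(-4, 9)) - 4720) - 10857 = ((15 - 5*(11 + 9*(-4))) - 4720) - 10857 = ((15 - 5*(11 - 36)) - 4720) - 10857 = ((15 - 5*(-25)) - 4720) - 10857 = ((15 + 125) - 4720) - 10857 = (140 - 4720) - 10857 = -4580 - 10857 = -15437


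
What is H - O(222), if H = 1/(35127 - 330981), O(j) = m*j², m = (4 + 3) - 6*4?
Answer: 247874765111/295854 ≈ 8.3783e+5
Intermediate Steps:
m = -17 (m = 7 - 24 = -17)
O(j) = -17*j²
H = -1/295854 (H = 1/(-295854) = -1/295854 ≈ -3.3800e-6)
H - O(222) = -1/295854 - (-17)*222² = -1/295854 - (-17)*49284 = -1/295854 - 1*(-837828) = -1/295854 + 837828 = 247874765111/295854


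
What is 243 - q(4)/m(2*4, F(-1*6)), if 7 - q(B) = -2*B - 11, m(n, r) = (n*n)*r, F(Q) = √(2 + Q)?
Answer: 243 + 13*I/64 ≈ 243.0 + 0.20313*I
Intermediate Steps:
m(n, r) = r*n² (m(n, r) = n²*r = r*n²)
q(B) = 18 + 2*B (q(B) = 7 - (-2*B - 11) = 7 - (-11 - 2*B) = 7 + (11 + 2*B) = 18 + 2*B)
243 - q(4)/m(2*4, F(-1*6)) = 243 - (18 + 2*4)/(√(2 - 1*6)*(2*4)²) = 243 - (18 + 8)/(√(2 - 6)*8²) = 243 - 26/(√(-4)*64) = 243 - 26/((2*I)*64) = 243 - 26/(128*I) = 243 - 26*(-I/128) = 243 - (-13)*I/64 = 243 + 13*I/64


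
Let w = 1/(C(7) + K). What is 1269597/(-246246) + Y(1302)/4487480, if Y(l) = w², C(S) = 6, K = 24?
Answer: -122084810256137/23679085716000 ≈ -5.1558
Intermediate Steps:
w = 1/30 (w = 1/(6 + 24) = 1/30 ≈ 0.033333)
Y(l) = 1/900 (Y(l) = (1/30)² = 1/900)
1269597/(-246246) + Y(1302)/4487480 = 1269597/(-246246) + (1/900)/4487480 = 1269597*(-1/246246) + (1/900)*(1/4487480) = -60457/11726 + 1/4038732000 = -122084810256137/23679085716000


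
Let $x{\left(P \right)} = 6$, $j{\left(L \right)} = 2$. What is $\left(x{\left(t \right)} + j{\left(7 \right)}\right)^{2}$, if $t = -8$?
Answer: $64$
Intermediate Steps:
$\left(x{\left(t \right)} + j{\left(7 \right)}\right)^{2} = \left(6 + 2\right)^{2} = 8^{2} = 64$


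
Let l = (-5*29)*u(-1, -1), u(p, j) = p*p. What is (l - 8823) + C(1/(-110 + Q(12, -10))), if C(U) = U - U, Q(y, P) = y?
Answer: -8968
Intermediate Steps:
u(p, j) = p²
C(U) = 0
l = -145 (l = -5*29*(-1)² = -145*1 = -145)
(l - 8823) + C(1/(-110 + Q(12, -10))) = (-145 - 8823) + 0 = -8968 + 0 = -8968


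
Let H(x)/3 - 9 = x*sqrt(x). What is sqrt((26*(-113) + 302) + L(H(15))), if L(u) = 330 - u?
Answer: sqrt(-2333 - 45*sqrt(15)) ≈ 50.073*I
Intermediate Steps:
H(x) = 27 + 3*x**(3/2) (H(x) = 27 + 3*(x*sqrt(x)) = 27 + 3*x**(3/2))
sqrt((26*(-113) + 302) + L(H(15))) = sqrt((26*(-113) + 302) + (330 - (27 + 3*15**(3/2)))) = sqrt((-2938 + 302) + (330 - (27 + 3*(15*sqrt(15))))) = sqrt(-2636 + (330 - (27 + 45*sqrt(15)))) = sqrt(-2636 + (330 + (-27 - 45*sqrt(15)))) = sqrt(-2636 + (303 - 45*sqrt(15))) = sqrt(-2333 - 45*sqrt(15))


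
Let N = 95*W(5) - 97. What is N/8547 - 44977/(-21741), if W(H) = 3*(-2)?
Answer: 41101908/20646703 ≈ 1.9907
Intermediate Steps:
W(H) = -6
N = -667 (N = 95*(-6) - 97 = -570 - 97 = -667)
N/8547 - 44977/(-21741) = -667/8547 - 44977/(-21741) = -667*1/8547 - 44977*(-1/21741) = -667/8547 + 44977/21741 = 41101908/20646703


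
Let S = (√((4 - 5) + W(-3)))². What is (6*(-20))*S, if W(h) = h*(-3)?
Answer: -960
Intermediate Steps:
W(h) = -3*h
S = 8 (S = (√((4 - 5) - 3*(-3)))² = (√(-1 + 9))² = (√8)² = (2*√2)² = 8)
(6*(-20))*S = (6*(-20))*8 = -120*8 = -960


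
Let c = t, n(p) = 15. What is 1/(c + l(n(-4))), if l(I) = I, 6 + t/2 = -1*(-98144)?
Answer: 1/196291 ≈ 5.0945e-6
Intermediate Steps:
t = 196276 (t = -12 + 2*(-1*(-98144)) = -12 + 2*98144 = -12 + 196288 = 196276)
c = 196276
1/(c + l(n(-4))) = 1/(196276 + 15) = 1/196291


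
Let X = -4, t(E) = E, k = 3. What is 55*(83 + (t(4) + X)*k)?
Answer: 4565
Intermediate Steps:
55*(83 + (t(4) + X)*k) = 55*(83 + (4 - 4)*3) = 55*(83 + 0*3) = 55*(83 + 0) = 55*83 = 4565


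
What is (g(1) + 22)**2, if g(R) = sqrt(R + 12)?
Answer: (22 + sqrt(13))**2 ≈ 655.64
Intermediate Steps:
g(R) = sqrt(12 + R)
(g(1) + 22)**2 = (sqrt(12 + 1) + 22)**2 = (sqrt(13) + 22)**2 = (22 + sqrt(13))**2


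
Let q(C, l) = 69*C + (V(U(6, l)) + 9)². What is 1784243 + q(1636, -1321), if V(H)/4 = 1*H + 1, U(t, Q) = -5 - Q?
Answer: 29743856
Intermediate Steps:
V(H) = 4 + 4*H (V(H) = 4*(1*H + 1) = 4*(H + 1) = 4*(1 + H) = 4 + 4*H)
q(C, l) = (-7 - 4*l)² + 69*C (q(C, l) = 69*C + ((4 + 4*(-5 - l)) + 9)² = 69*C + ((4 + (-20 - 4*l)) + 9)² = 69*C + ((-16 - 4*l) + 9)² = 69*C + (-7 - 4*l)² = (-7 - 4*l)² + 69*C)
1784243 + q(1636, -1321) = 1784243 + ((7 + 4*(-1321))² + 69*1636) = 1784243 + ((7 - 5284)² + 112884) = 1784243 + ((-5277)² + 112884) = 1784243 + (27846729 + 112884) = 1784243 + 27959613 = 29743856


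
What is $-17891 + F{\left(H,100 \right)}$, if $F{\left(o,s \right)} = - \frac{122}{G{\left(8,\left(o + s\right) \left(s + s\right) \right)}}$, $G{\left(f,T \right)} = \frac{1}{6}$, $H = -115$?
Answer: $-18623$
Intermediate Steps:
$G{\left(f,T \right)} = \frac{1}{6}$
$F{\left(o,s \right)} = -732$ ($F{\left(o,s \right)} = - 122 \frac{1}{\frac{1}{6}} = \left(-122\right) 6 = -732$)
$-17891 + F{\left(H,100 \right)} = -17891 - 732 = -18623$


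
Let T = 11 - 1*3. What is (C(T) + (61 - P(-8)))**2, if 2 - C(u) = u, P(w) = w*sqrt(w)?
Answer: 2513 + 1760*I*sqrt(2) ≈ 2513.0 + 2489.0*I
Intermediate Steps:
P(w) = w**(3/2)
T = 8 (T = 11 - 3 = 8)
C(u) = 2 - u
(C(T) + (61 - P(-8)))**2 = ((2 - 1*8) + (61 - (-8)**(3/2)))**2 = ((2 - 8) + (61 - (-16)*I*sqrt(2)))**2 = (-6 + (61 + 16*I*sqrt(2)))**2 = (55 + 16*I*sqrt(2))**2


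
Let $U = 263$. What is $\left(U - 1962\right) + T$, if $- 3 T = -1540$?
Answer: $- \frac{3557}{3} \approx -1185.7$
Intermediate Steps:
$T = \frac{1540}{3}$ ($T = \left(- \frac{1}{3}\right) \left(-1540\right) = \frac{1540}{3} \approx 513.33$)
$\left(U - 1962\right) + T = \left(263 - 1962\right) + \frac{1540}{3} = -1699 + \frac{1540}{3} = - \frac{3557}{3}$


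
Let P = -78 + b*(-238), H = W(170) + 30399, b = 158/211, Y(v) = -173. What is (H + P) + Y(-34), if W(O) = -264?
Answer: 6267920/211 ≈ 29706.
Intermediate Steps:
b = 158/211 (b = 158*(1/211) = 158/211 ≈ 0.74882)
H = 30135 (H = -264 + 30399 = 30135)
P = -54062/211 (P = -78 + (158/211)*(-238) = -78 - 37604/211 = -54062/211 ≈ -256.22)
(H + P) + Y(-34) = (30135 - 54062/211) - 173 = 6304423/211 - 173 = 6267920/211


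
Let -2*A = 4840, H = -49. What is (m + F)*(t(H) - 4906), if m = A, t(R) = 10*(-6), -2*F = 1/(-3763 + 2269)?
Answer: 17954471197/1494 ≈ 1.2018e+7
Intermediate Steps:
F = 1/2988 (F = -1/(2*(-3763 + 2269)) = -½/(-1494) = -½*(-1/1494) = 1/2988 ≈ 0.00033467)
t(R) = -60
A = -2420 (A = -½*4840 = -2420)
m = -2420
(m + F)*(t(H) - 4906) = (-2420 + 1/2988)*(-60 - 4906) = -7230959/2988*(-4966) = 17954471197/1494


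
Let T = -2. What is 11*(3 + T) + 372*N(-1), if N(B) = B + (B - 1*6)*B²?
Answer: -2965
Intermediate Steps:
N(B) = B + B²*(-6 + B) (N(B) = B + (B - 6)*B² = B + (-6 + B)*B² = B + B²*(-6 + B))
11*(3 + T) + 372*N(-1) = 11*(3 - 2) + 372*(-(1 + (-1)² - 6*(-1))) = 11*1 + 372*(-(1 + 1 + 6)) = 11 + 372*(-1*8) = 11 + 372*(-8) = 11 - 2976 = -2965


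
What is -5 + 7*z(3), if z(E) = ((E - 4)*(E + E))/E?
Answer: -19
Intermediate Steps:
z(E) = -8 + 2*E (z(E) = ((-4 + E)*(2*E))/E = (2*E*(-4 + E))/E = -8 + 2*E)
-5 + 7*z(3) = -5 + 7*(-8 + 2*3) = -5 + 7*(-8 + 6) = -5 + 7*(-2) = -5 - 14 = -19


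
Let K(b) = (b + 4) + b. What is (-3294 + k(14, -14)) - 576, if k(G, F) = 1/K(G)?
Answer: -123839/32 ≈ -3870.0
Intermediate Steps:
K(b) = 4 + 2*b (K(b) = (4 + b) + b = 4 + 2*b)
k(G, F) = 1/(4 + 2*G)
(-3294 + k(14, -14)) - 576 = (-3294 + 1/(2*(2 + 14))) - 576 = (-3294 + (½)/16) - 576 = (-3294 + (½)*(1/16)) - 576 = (-3294 + 1/32) - 576 = -105407/32 - 576 = -123839/32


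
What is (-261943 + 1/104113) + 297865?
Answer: 3739947187/104113 ≈ 35922.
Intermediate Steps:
(-261943 + 1/104113) + 297865 = -27271671558/104113 + 297865 = 3739947187/104113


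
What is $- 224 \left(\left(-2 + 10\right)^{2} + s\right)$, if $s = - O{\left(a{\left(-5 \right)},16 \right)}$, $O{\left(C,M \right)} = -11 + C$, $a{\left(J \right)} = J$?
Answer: $-17920$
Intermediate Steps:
$s = 16$ ($s = - (-11 - 5) = \left(-1\right) \left(-16\right) = 16$)
$- 224 \left(\left(-2 + 10\right)^{2} + s\right) = - 224 \left(\left(-2 + 10\right)^{2} + 16\right) = - 224 \left(8^{2} + 16\right) = - 224 \left(64 + 16\right) = \left(-224\right) 80 = -17920$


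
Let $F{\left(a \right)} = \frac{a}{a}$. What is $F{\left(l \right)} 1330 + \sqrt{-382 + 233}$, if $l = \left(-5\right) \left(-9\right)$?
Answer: $1330 + i \sqrt{149} \approx 1330.0 + 12.207 i$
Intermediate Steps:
$l = 45$
$F{\left(a \right)} = 1$
$F{\left(l \right)} 1330 + \sqrt{-382 + 233} = 1 \cdot 1330 + \sqrt{-382 + 233} = 1330 + \sqrt{-149} = 1330 + i \sqrt{149}$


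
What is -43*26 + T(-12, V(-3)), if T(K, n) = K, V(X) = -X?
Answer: -1130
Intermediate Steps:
-43*26 + T(-12, V(-3)) = -43*26 - 12 = -1118 - 12 = -1130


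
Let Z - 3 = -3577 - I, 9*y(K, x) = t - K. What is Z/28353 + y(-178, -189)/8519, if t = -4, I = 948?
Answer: -37974760/241539207 ≈ -0.15722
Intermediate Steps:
y(K, x) = -4/9 - K/9 (y(K, x) = (-4 - K)/9 = -4/9 - K/9)
Z = -4522 (Z = 3 + (-3577 - 1*948) = 3 + (-3577 - 948) = 3 - 4525 = -4522)
Z/28353 + y(-178, -189)/8519 = -4522/28353 + (-4/9 - ⅑*(-178))/8519 = -4522*1/28353 + (-4/9 + 178/9)*(1/8519) = -4522/28353 + (58/3)*(1/8519) = -4522/28353 + 58/25557 = -37974760/241539207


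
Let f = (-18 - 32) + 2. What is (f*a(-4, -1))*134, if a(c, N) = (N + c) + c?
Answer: 57888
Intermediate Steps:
a(c, N) = N + 2*c
f = -48 (f = -50 + 2 = -48)
(f*a(-4, -1))*134 = -48*(-1 + 2*(-4))*134 = -48*(-1 - 8)*134 = -48*(-9)*134 = 432*134 = 57888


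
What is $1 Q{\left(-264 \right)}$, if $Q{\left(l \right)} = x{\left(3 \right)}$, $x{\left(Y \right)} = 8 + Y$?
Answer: $11$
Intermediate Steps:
$Q{\left(l \right)} = 11$ ($Q{\left(l \right)} = 8 + 3 = 11$)
$1 Q{\left(-264 \right)} = 1 \cdot 11 = 11$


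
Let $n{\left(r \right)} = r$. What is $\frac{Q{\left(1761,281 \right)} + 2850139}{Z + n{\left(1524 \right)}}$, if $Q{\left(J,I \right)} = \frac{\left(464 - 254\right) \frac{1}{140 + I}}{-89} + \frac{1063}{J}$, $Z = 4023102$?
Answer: $\frac{94030250867044}{132778265558517} \approx 0.70817$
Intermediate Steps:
$Q{\left(J,I \right)} = \frac{1063}{J} - \frac{210}{89 \left(140 + I\right)}$ ($Q{\left(J,I \right)} = \frac{210}{140 + I} \left(- \frac{1}{89}\right) + \frac{1063}{J} = - \frac{210}{89 \left(140 + I\right)} + \frac{1063}{J} = \frac{1063}{J} - \frac{210}{89 \left(140 + I\right)}$)
$\frac{Q{\left(1761,281 \right)} + 2850139}{Z + n{\left(1524 \right)}} = \frac{\frac{13244980 - 369810 + 94607 \cdot 281}{89 \cdot 1761 \left(140 + 281\right)} + 2850139}{4023102 + 1524} = \frac{\frac{1}{89} \cdot \frac{1}{1761} \cdot \frac{1}{421} \left(13244980 - 369810 + 26584567\right) + 2850139}{4024626} = \left(\frac{1}{89} \cdot \frac{1}{1761} \cdot \frac{1}{421} \cdot 39459737 + 2850139\right) \frac{1}{4024626} = \left(\frac{39459737}{65982909} + 2850139\right) \frac{1}{4024626} = \frac{188060501734088}{65982909} \cdot \frac{1}{4024626} = \frac{94030250867044}{132778265558517}$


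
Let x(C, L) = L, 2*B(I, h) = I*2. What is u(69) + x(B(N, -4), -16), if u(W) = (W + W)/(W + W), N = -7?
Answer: -15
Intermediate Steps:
u(W) = 1 (u(W) = (2*W)/((2*W)) = (2*W)*(1/(2*W)) = 1)
B(I, h) = I (B(I, h) = (I*2)/2 = (2*I)/2 = I)
u(69) + x(B(N, -4), -16) = 1 - 16 = -15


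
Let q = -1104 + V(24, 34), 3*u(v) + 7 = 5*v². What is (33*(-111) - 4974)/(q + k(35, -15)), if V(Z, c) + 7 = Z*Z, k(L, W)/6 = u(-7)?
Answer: 8637/59 ≈ 146.39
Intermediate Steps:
u(v) = -7/3 + 5*v²/3 (u(v) = -7/3 + (5*v²)/3 = -7/3 + 5*v²/3)
k(L, W) = 476 (k(L, W) = 6*(-7/3 + (5/3)*(-7)²) = 6*(-7/3 + (5/3)*49) = 6*(-7/3 + 245/3) = 6*(238/3) = 476)
V(Z, c) = -7 + Z² (V(Z, c) = -7 + Z*Z = -7 + Z²)
q = -535 (q = -1104 + (-7 + 24²) = -1104 + (-7 + 576) = -1104 + 569 = -535)
(33*(-111) - 4974)/(q + k(35, -15)) = (33*(-111) - 4974)/(-535 + 476) = (-3663 - 4974)/(-59) = -8637*(-1/59) = 8637/59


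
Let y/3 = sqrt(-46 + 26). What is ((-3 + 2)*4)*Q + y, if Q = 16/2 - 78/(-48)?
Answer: -77/2 + 6*I*sqrt(5) ≈ -38.5 + 13.416*I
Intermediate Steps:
Q = 77/8 (Q = 16*(1/2) - 78*(-1/48) = 8 + 13/8 = 77/8 ≈ 9.6250)
y = 6*I*sqrt(5) (y = 3*sqrt(-46 + 26) = 3*sqrt(-20) = 3*(2*I*sqrt(5)) = 6*I*sqrt(5) ≈ 13.416*I)
((-3 + 2)*4)*Q + y = ((-3 + 2)*4)*(77/8) + 6*I*sqrt(5) = -1*4*(77/8) + 6*I*sqrt(5) = -4*77/8 + 6*I*sqrt(5) = -77/2 + 6*I*sqrt(5)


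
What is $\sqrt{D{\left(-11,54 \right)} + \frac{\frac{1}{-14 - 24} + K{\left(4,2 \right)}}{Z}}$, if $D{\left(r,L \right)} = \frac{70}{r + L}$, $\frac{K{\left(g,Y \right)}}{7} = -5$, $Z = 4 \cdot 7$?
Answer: $\frac{\sqrt{197271186}}{22876} \approx 0.61398$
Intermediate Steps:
$Z = 28$
$K{\left(g,Y \right)} = -35$ ($K{\left(g,Y \right)} = 7 \left(-5\right) = -35$)
$D{\left(r,L \right)} = \frac{70}{L + r}$
$\sqrt{D{\left(-11,54 \right)} + \frac{\frac{1}{-14 - 24} + K{\left(4,2 \right)}}{Z}} = \sqrt{\frac{70}{54 - 11} + \frac{\frac{1}{-14 - 24} - 35}{28}} = \sqrt{\frac{70}{43} + \left(\frac{1}{-38} - 35\right) \frac{1}{28}} = \sqrt{70 \cdot \frac{1}{43} + \left(- \frac{1}{38} - 35\right) \frac{1}{28}} = \sqrt{\frac{70}{43} - \frac{1331}{1064}} = \sqrt{\frac{17247}{45752}} = \frac{\sqrt{197271186}}{22876}$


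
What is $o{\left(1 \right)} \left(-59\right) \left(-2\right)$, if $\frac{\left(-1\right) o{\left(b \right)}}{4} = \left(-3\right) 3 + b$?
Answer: $3776$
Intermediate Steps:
$o{\left(b \right)} = 36 - 4 b$ ($o{\left(b \right)} = - 4 \left(\left(-3\right) 3 + b\right) = - 4 \left(-9 + b\right) = 36 - 4 b$)
$o{\left(1 \right)} \left(-59\right) \left(-2\right) = \left(36 - 4\right) \left(-59\right) \left(-2\right) = 32 \left(-59\right) \left(-2\right) = \left(-1888\right) \left(-2\right) = 3776$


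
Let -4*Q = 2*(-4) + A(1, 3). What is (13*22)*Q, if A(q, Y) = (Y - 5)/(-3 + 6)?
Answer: 1859/3 ≈ 619.67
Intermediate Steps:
A(q, Y) = -5/3 + Y/3 (A(q, Y) = (-5 + Y)/3 = (-5 + Y)*(1/3) = -5/3 + Y/3)
Q = 13/6 (Q = -(2*(-4) + (-5/3 + (1/3)*3))/4 = -(-8 + (-5/3 + 1))/4 = -(-8 - 2/3)/4 = -1/4*(-26/3) = 13/6 ≈ 2.1667)
(13*22)*Q = (13*22)*(13/6) = 286*(13/6) = 1859/3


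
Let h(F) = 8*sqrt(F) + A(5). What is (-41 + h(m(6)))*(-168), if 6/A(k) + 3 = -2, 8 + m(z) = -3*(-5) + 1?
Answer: 35448/5 - 2688*sqrt(2) ≈ 3288.2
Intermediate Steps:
m(z) = 8 (m(z) = -8 + (-3*(-5) + 1) = -8 + (15 + 1) = -8 + 16 = 8)
A(k) = -6/5 (A(k) = 6/(-3 - 2) = 6/(-5) = 6*(-1/5) = -6/5)
h(F) = -6/5 + 8*sqrt(F) (h(F) = 8*sqrt(F) - 6/5 = -6/5 + 8*sqrt(F))
(-41 + h(m(6)))*(-168) = (-41 + (-6/5 + 8*sqrt(8)))*(-168) = (-41 + (-6/5 + 8*(2*sqrt(2))))*(-168) = (-41 + (-6/5 + 16*sqrt(2)))*(-168) = (-211/5 + 16*sqrt(2))*(-168) = 35448/5 - 2688*sqrt(2)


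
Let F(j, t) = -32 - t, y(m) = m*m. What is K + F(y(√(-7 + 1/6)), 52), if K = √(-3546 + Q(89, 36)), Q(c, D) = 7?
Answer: -84 + I*√3539 ≈ -84.0 + 59.49*I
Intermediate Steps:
y(m) = m²
K = I*√3539 (K = √(-3546 + 7) = √(-3539) = I*√3539 ≈ 59.49*I)
K + F(y(√(-7 + 1/6)), 52) = I*√3539 + (-32 - 1*52) = I*√3539 + (-32 - 52) = I*√3539 - 84 = -84 + I*√3539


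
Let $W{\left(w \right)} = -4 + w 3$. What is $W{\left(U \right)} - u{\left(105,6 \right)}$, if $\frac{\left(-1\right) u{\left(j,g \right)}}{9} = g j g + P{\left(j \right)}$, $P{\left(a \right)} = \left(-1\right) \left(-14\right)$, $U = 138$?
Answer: $34556$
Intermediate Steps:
$P{\left(a \right)} = 14$
$u{\left(j,g \right)} = -126 - 9 j g^{2}$ ($u{\left(j,g \right)} = - 9 \left(g j g + 14\right) = - 9 \left(j g^{2} + 14\right) = - 9 \left(14 + j g^{2}\right) = -126 - 9 j g^{2}$)
$W{\left(w \right)} = -4 + 3 w$
$W{\left(U \right)} - u{\left(105,6 \right)} = \left(-4 + 3 \cdot 138\right) - \left(-126 - 945 \cdot 6^{2}\right) = \left(-4 + 414\right) - \left(-126 - 945 \cdot 36\right) = 410 - \left(-126 - 34020\right) = 410 - -34146 = 410 + 34146 = 34556$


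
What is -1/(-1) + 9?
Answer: 10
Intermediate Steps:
-1/(-1) + 9 = -1*(-1) + 9 = 1 + 9 = 10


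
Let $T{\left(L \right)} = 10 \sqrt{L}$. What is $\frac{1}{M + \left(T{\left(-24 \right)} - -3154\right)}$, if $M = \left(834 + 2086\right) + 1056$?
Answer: $\frac{713}{5083930} - \frac{i \sqrt{6}}{2541965} \approx 0.00014025 - 9.6362 \cdot 10^{-7} i$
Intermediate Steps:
$M = 3976$ ($M = 2920 + 1056 = 3976$)
$\frac{1}{M + \left(T{\left(-24 \right)} - -3154\right)} = \frac{1}{3976 + \left(10 \sqrt{-24} - -3154\right)} = \frac{1}{3976 + \left(10 \cdot 2 i \sqrt{6} + 3154\right)} = \frac{1}{3976 + \left(20 i \sqrt{6} + 3154\right)} = \frac{1}{3976 + \left(3154 + 20 i \sqrt{6}\right)} = \frac{1}{7130 + 20 i \sqrt{6}}$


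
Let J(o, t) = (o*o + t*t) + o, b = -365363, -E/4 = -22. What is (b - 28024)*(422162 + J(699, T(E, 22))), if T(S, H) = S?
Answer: -361603690722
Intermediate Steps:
E = 88 (E = -4*(-22) = 88)
J(o, t) = o + o² + t² (J(o, t) = (o² + t²) + o = o + o² + t²)
(b - 28024)*(422162 + J(699, T(E, 22))) = (-365363 - 28024)*(422162 + (699 + 699² + 88²)) = -393387*(422162 + (699 + 488601 + 7744)) = -393387*(422162 + 497044) = -393387*919206 = -361603690722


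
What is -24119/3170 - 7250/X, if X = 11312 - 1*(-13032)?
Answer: -152533859/19292620 ≈ -7.9063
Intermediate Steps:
X = 24344 (X = 11312 + 13032 = 24344)
-24119/3170 - 7250/X = -24119/3170 - 7250/24344 = -24119*1/3170 - 7250*1/24344 = -24119/3170 - 3625/12172 = -152533859/19292620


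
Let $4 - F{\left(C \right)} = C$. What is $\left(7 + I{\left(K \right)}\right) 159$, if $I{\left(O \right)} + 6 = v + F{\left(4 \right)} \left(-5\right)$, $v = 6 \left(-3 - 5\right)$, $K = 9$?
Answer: $-7473$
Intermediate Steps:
$F{\left(C \right)} = 4 - C$
$v = -48$ ($v = 6 \left(-8\right) = -48$)
$I{\left(O \right)} = -54$ ($I{\left(O \right)} = -6 - \left(48 - \left(4 - 4\right) \left(-5\right)\right) = -6 + \left(-48 + 0 \left(-5\right)\right) = -6 + \left(-48 + 0\right) = -6 - 48 = -54$)
$\left(7 + I{\left(K \right)}\right) 159 = \left(7 - 54\right) 159 = \left(-47\right) 159 = -7473$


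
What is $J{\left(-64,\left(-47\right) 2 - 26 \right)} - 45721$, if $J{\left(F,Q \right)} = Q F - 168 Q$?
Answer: $-17881$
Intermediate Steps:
$J{\left(F,Q \right)} = - 168 Q + F Q$ ($J{\left(F,Q \right)} = F Q - 168 Q = - 168 Q + F Q$)
$J{\left(-64,\left(-47\right) 2 - 26 \right)} - 45721 = \left(\left(-47\right) 2 - 26\right) \left(-168 - 64\right) - 45721 = \left(-94 - 26\right) \left(-232\right) - 45721 = \left(-120\right) \left(-232\right) - 45721 = 27840 - 45721 = -17881$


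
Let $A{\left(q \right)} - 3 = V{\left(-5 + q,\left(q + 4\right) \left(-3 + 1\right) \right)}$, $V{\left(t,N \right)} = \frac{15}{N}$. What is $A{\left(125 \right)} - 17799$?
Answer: $- \frac{1530461}{86} \approx -17796.0$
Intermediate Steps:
$A{\left(q \right)} = 3 + \frac{15}{-8 - 2 q}$ ($A{\left(q \right)} = 3 + \frac{15}{\left(q + 4\right) \left(-3 + 1\right)} = 3 + \frac{15}{\left(4 + q\right) \left(-2\right)} = 3 + \frac{15}{-8 - 2 q}$)
$A{\left(125 \right)} - 17799 = \frac{3 \left(3 + 2 \cdot 125\right)}{2 \left(4 + 125\right)} - 17799 = \frac{3 \left(3 + 250\right)}{2 \cdot 129} - 17799 = \frac{3}{2} \cdot \frac{1}{129} \cdot 253 - 17799 = \frac{253}{86} - 17799 = - \frac{1530461}{86}$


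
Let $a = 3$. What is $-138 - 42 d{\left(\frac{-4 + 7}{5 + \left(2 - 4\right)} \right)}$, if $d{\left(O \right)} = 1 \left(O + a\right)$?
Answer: $-306$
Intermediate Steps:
$d{\left(O \right)} = 3 + O$ ($d{\left(O \right)} = 1 \left(O + 3\right) = 1 \left(3 + O\right) = 3 + O$)
$-138 - 42 d{\left(\frac{-4 + 7}{5 + \left(2 - 4\right)} \right)} = -138 - 42 \left(3 + \frac{-4 + 7}{5 + \left(2 - 4\right)}\right) = -138 - 42 \left(3 + \frac{3}{5 - 2}\right) = -138 - 42 \left(3 + \frac{3}{3}\right) = -138 - 42 \left(3 + 3 \cdot \frac{1}{3}\right) = -138 - 42 \left(3 + 1\right) = -138 - 168 = -306$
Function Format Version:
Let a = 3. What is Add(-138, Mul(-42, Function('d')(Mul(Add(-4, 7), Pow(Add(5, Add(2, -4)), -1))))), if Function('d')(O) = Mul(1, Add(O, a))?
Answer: -306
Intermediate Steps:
Function('d')(O) = Add(3, O) (Function('d')(O) = Mul(1, Add(O, 3)) = Mul(1, Add(3, O)) = Add(3, O))
Add(-138, Mul(-42, Function('d')(Mul(Add(-4, 7), Pow(Add(5, Add(2, -4)), -1))))) = Add(-138, Mul(-42, Add(3, Mul(Add(-4, 7), Pow(Add(5, Add(2, -4)), -1))))) = Add(-138, Mul(-42, Add(3, Mul(3, Pow(Add(5, -2), -1))))) = Add(-138, Mul(-42, Add(3, Mul(3, Pow(3, -1))))) = Add(-138, Mul(-42, Add(3, Mul(3, Rational(1, 3))))) = Add(-138, Mul(-42, Add(3, 1))) = Add(-138, Mul(-42, 4)) = Add(-138, -168) = -306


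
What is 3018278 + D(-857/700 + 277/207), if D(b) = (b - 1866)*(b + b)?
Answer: 31681436211189601/10498005000 ≈ 3.0179e+6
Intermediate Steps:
D(b) = 2*b*(-1866 + b) (D(b) = (-1866 + b)*(2*b) = 2*b*(-1866 + b))
3018278 + D(-857/700 + 277/207) = 3018278 + 2*(-857/700 + 277/207)*(-1866 + (-857/700 + 277/207)) = 3018278 + 2*(16501/144900)*(-1866 + 16501/144900) = 3018278 + 2*(16501/144900)*(-270366899/144900) = 3018278 - 4461324200399/10498005000 = 31681436211189601/10498005000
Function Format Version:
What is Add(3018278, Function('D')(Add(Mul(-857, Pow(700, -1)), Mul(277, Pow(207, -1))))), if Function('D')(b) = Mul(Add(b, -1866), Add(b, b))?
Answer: Rational(31681436211189601, 10498005000) ≈ 3.0179e+6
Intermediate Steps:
Function('D')(b) = Mul(2, b, Add(-1866, b)) (Function('D')(b) = Mul(Add(-1866, b), Mul(2, b)) = Mul(2, b, Add(-1866, b)))
Add(3018278, Function('D')(Add(Mul(-857, Pow(700, -1)), Mul(277, Pow(207, -1))))) = Add(3018278, Mul(2, Add(Mul(-857, Pow(700, -1)), Mul(277, Pow(207, -1))), Add(-1866, Add(Mul(-857, Pow(700, -1)), Mul(277, Pow(207, -1)))))) = Add(3018278, Mul(2, Add(Mul(-857, Rational(1, 700)), Mul(277, Rational(1, 207))), Add(-1866, Add(Mul(-857, Rational(1, 700)), Mul(277, Rational(1, 207)))))) = Add(3018278, Mul(2, Add(Rational(-857, 700), Rational(277, 207)), Add(-1866, Add(Rational(-857, 700), Rational(277, 207))))) = Add(3018278, Mul(2, Rational(16501, 144900), Add(-1866, Rational(16501, 144900)))) = Add(3018278, Mul(2, Rational(16501, 144900), Rational(-270366899, 144900))) = Add(3018278, Rational(-4461324200399, 10498005000)) = Rational(31681436211189601, 10498005000)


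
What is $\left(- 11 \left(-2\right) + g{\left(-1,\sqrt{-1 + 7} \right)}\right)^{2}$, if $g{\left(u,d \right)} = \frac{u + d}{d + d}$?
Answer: $\frac{12151}{24} - \frac{15 \sqrt{6}}{4} \approx 497.11$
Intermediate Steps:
$g{\left(u,d \right)} = \frac{d + u}{2 d}$
$\left(- 11 \left(-2\right) + g{\left(-1,\sqrt{-1 + 7} \right)}\right)^{2} = \left(- 11 \left(-2\right) + \frac{\sqrt{-1 + 7} - 1}{2 \sqrt{-1 + 7}}\right)^{2} = \left(\left(-1\right) \left(-22\right) + \frac{\sqrt{6} - 1}{2 \sqrt{6}}\right)^{2} = \left(22 + \frac{\frac{\sqrt{6}}{6} \left(-1 + \sqrt{6}\right)}{2}\right)^{2} = \left(22 + \frac{\sqrt{6} \left(-1 + \sqrt{6}\right)}{12}\right)^{2}$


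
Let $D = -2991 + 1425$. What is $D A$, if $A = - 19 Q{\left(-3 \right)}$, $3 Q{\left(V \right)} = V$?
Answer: $-29754$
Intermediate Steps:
$Q{\left(V \right)} = \frac{V}{3}$
$A = 19$ ($A = - 19 \cdot \frac{1}{3} \left(-3\right) = \left(-19\right) \left(-1\right) = 19$)
$D = -1566$
$D A = \left(-1566\right) 19 = -29754$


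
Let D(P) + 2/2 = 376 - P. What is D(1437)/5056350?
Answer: -177/842725 ≈ -0.00021003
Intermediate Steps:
D(P) = 375 - P (D(P) = -1 + (376 - P) = 375 - P)
D(1437)/5056350 = (375 - 1*1437)/5056350 = (375 - 1437)*(1/5056350) = -1062*1/5056350 = -177/842725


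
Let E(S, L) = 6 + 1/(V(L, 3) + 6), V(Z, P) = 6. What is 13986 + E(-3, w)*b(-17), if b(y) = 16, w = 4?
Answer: 42250/3 ≈ 14083.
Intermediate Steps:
E(S, L) = 73/12 (E(S, L) = 6 + 1/(6 + 6) = 6 + 1/12 = 73/12)
13986 + E(-3, w)*b(-17) = 13986 + (73/12)*16 = 13986 + 292/3 = 42250/3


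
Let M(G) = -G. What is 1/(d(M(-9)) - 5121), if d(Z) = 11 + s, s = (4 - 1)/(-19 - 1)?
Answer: -20/102203 ≈ -0.00019569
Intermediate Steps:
s = -3/20 (s = 3/(-20) = 3*(-1/20) = -3/20 ≈ -0.15000)
d(Z) = 217/20 (d(Z) = 11 - 3/20 = 217/20)
1/(d(M(-9)) - 5121) = 1/(217/20 - 5121) = 1/(-102203/20) = -20/102203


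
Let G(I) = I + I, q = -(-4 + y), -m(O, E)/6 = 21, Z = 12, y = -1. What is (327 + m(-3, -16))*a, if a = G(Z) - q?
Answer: 3819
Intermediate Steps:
m(O, E) = -126 (m(O, E) = -6*21 = -126)
q = 5 (q = -(-4 - 1) = -1*(-5) = 5)
G(I) = 2*I
a = 19 (a = 2*12 - 1*5 = 24 - 5 = 19)
(327 + m(-3, -16))*a = (327 - 126)*19 = 201*19 = 3819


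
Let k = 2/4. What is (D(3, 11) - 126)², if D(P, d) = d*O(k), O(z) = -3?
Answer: 25281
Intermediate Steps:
k = ½ (k = 2*(¼) = ½ ≈ 0.50000)
D(P, d) = -3*d (D(P, d) = d*(-3) = -3*d)
(D(3, 11) - 126)² = (-3*11 - 126)² = (-33 - 126)² = (-159)² = 25281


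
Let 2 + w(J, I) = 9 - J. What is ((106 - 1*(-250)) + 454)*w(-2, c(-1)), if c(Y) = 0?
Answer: 7290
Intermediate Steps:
w(J, I) = 7 - J (w(J, I) = -2 + (9 - J) = 7 - J)
((106 - 1*(-250)) + 454)*w(-2, c(-1)) = ((106 - 1*(-250)) + 454)*(7 - 1*(-2)) = ((106 + 250) + 454)*(7 + 2) = (356 + 454)*9 = 810*9 = 7290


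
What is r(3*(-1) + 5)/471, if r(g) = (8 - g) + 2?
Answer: 8/471 ≈ 0.016985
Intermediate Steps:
r(g) = 10 - g
r(3*(-1) + 5)/471 = (10 - (3*(-1) + 5))/471 = (10 - (-3 + 5))*(1/471) = (10 - 1*2)*(1/471) = (10 - 2)*(1/471) = 8*(1/471) = 8/471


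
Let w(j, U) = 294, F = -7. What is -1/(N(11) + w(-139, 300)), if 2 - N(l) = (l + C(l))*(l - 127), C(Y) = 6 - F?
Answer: -1/3080 ≈ -0.00032468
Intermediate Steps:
C(Y) = 13 (C(Y) = 6 - 1*(-7) = 6 + 7 = 13)
N(l) = 2 - (-127 + l)*(13 + l) (N(l) = 2 - (l + 13)*(l - 127) = 2 - (13 + l)*(-127 + l) = 2 - (-127 + l)*(13 + l))
-1/(N(11) + w(-139, 300)) = -1/((1653 - 1*11² + 114*11) + 294) = -1/((1653 - 1*121 + 1254) + 294) = -1/((1653 - 121 + 1254) + 294) = -1/(2786 + 294) = -1/3080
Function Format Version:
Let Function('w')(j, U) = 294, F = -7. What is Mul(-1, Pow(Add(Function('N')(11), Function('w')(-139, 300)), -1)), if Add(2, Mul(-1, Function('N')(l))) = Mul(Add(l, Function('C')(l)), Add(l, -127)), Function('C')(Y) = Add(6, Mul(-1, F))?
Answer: Rational(-1, 3080) ≈ -0.00032468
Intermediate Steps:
Function('C')(Y) = 13 (Function('C')(Y) = Add(6, Mul(-1, -7)) = Add(6, 7) = 13)
Function('N')(l) = Add(2, Mul(-1, Add(-127, l), Add(13, l))) (Function('N')(l) = Add(2, Mul(-1, Mul(Add(l, 13), Add(l, -127)))) = Add(2, Mul(-1, Mul(Add(13, l), Add(-127, l)))) = Add(2, Mul(-1, Mul(Add(-127, l), Add(13, l)))) = Add(2, Mul(-1, Add(-127, l), Add(13, l))))
Mul(-1, Pow(Add(Function('N')(11), Function('w')(-139, 300)), -1)) = Mul(-1, Pow(Add(Add(1653, Mul(-1, Pow(11, 2)), Mul(114, 11)), 294), -1)) = Mul(-1, Pow(Add(Add(1653, Mul(-1, 121), 1254), 294), -1)) = Mul(-1, Pow(Add(Add(1653, -121, 1254), 294), -1)) = Mul(-1, Pow(Add(2786, 294), -1)) = Mul(-1, Pow(3080, -1)) = Mul(-1, Rational(1, 3080)) = Rational(-1, 3080)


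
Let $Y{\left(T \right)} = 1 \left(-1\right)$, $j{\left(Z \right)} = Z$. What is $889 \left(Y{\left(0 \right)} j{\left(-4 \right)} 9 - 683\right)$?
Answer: $-575183$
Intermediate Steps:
$Y{\left(T \right)} = -1$
$889 \left(Y{\left(0 \right)} j{\left(-4 \right)} 9 - 683\right) = 889 \left(\left(-1\right) \left(-4\right) 9 - 683\right) = 889 \left(4 \cdot 9 - 683\right) = 889 \left(36 - 683\right) = 889 \left(-647\right) = -575183$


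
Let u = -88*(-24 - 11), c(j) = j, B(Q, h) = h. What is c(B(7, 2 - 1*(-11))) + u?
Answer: 3093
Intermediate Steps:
u = 3080 (u = -88*(-35) = 3080)
c(B(7, 2 - 1*(-11))) + u = (2 - 1*(-11)) + 3080 = (2 + 11) + 3080 = 13 + 3080 = 3093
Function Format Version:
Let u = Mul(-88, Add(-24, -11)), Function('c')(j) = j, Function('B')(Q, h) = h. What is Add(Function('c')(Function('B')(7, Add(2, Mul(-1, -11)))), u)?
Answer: 3093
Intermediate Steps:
u = 3080 (u = Mul(-88, -35) = 3080)
Add(Function('c')(Function('B')(7, Add(2, Mul(-1, -11)))), u) = Add(Add(2, Mul(-1, -11)), 3080) = Add(Add(2, 11), 3080) = Add(13, 3080) = 3093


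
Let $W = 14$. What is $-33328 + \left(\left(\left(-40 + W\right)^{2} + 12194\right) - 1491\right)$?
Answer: $-21949$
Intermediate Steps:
$-33328 + \left(\left(\left(-40 + W\right)^{2} + 12194\right) - 1491\right) = -33328 + \left(\left(\left(-40 + 14\right)^{2} + 12194\right) - 1491\right) = -33328 + \left(\left(\left(-26\right)^{2} + 12194\right) - 1491\right) = -33328 + \left(\left(676 + 12194\right) - 1491\right) = -33328 + \left(12870 - 1491\right) = -33328 + 11379 = -21949$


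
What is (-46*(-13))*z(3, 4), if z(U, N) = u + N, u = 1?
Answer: 2990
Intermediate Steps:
z(U, N) = 1 + N
(-46*(-13))*z(3, 4) = (-46*(-13))*(1 + 4) = 598*5 = 2990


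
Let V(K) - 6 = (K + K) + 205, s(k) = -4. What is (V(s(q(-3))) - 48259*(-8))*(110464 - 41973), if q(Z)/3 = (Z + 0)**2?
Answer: 26456361025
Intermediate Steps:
q(Z) = 3*Z**2 (q(Z) = 3*(Z + 0)**2 = 3*Z**2)
V(K) = 211 + 2*K (V(K) = 6 + ((K + K) + 205) = 6 + (2*K + 205) = 6 + (205 + 2*K) = 211 + 2*K)
(V(s(q(-3))) - 48259*(-8))*(110464 - 41973) = ((211 + 2*(-4)) - 48259*(-8))*(110464 - 41973) = ((211 - 8) + 386072)*68491 = (203 + 386072)*68491 = 386275*68491 = 26456361025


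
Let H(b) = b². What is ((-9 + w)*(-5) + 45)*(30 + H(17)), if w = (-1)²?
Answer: 27115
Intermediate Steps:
w = 1
((-9 + w)*(-5) + 45)*(30 + H(17)) = ((-9 + 1)*(-5) + 45)*(30 + 17²) = (-8*(-5) + 45)*(30 + 289) = (40 + 45)*319 = 85*319 = 27115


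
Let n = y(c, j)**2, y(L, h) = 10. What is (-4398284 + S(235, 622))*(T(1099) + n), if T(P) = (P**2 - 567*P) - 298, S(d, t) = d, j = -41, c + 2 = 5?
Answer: -2570527699030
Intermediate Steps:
c = 3 (c = -2 + 5 = 3)
T(P) = -298 + P**2 - 567*P
n = 100 (n = 10**2 = 100)
(-4398284 + S(235, 622))*(T(1099) + n) = (-4398284 + 235)*((-298 + 1099**2 - 567*1099) + 100) = -4398049*((-298 + 1207801 - 623133) + 100) = -4398049*(584370 + 100) = -4398049*584470 = -2570527699030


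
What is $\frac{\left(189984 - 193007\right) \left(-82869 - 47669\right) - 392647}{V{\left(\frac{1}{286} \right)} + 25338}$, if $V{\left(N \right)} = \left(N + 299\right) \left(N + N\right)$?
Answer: $\frac{5374320662282}{345453013} \approx 15557.0$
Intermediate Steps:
$V{\left(N \right)} = 2 N \left(299 + N\right)$ ($V{\left(N \right)} = \left(299 + N\right) 2 N = 2 N \left(299 + N\right)$)
$\frac{\left(189984 - 193007\right) \left(-82869 - 47669\right) - 392647}{V{\left(\frac{1}{286} \right)} + 25338} = \frac{\left(189984 - 193007\right) \left(-82869 - 47669\right) - 392647}{\frac{2 \left(299 + \frac{1}{286}\right)}{286} + 25338} = \frac{\left(-3023\right) \left(-130538\right) - 392647}{2 \cdot \frac{1}{286} \left(299 + \frac{1}{286}\right) + 25338} = \frac{394616374 - 392647}{2 \cdot \frac{1}{286} \cdot \frac{85515}{286} + 25338} = \frac{394223727}{\frac{85515}{40898} + 25338} = \frac{394223727}{\frac{1036359039}{40898}} = 394223727 \cdot \frac{40898}{1036359039} = \frac{5374320662282}{345453013}$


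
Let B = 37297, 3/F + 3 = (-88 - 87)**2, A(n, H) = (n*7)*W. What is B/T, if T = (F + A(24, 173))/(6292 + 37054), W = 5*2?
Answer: 49505845183964/51444963 ≈ 9.6231e+5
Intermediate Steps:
W = 10
A(n, H) = 70*n (A(n, H) = (n*7)*10 = (7*n)*10 = 70*n)
F = 3/30622 (F = 3/(-3 + (-88 - 87)**2) = 3/(-3 + (-175)**2) = 3/(-3 + 30625) = 3/30622 ≈ 9.7969e-5)
T = 51444963/1327341212 (T = (3/30622 + 70*24)/(6292 + 37054) = (3/30622 + 1680)/43346 = (51444963/30622)*(1/43346) = 51444963/1327341212 ≈ 0.038758)
B/T = 37297/(51444963/1327341212) = 37297*(1327341212/51444963) = 49505845183964/51444963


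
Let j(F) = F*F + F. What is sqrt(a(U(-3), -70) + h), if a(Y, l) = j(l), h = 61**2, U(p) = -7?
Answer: sqrt(8551) ≈ 92.472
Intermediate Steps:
h = 3721
j(F) = F + F**2 (j(F) = F**2 + F = F + F**2)
a(Y, l) = l*(1 + l)
sqrt(a(U(-3), -70) + h) = sqrt(-70*(1 - 70) + 3721) = sqrt(-70*(-69) + 3721) = sqrt(4830 + 3721) = sqrt(8551)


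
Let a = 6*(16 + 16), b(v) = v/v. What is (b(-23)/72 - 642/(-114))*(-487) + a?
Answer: -3498445/1368 ≈ -2557.3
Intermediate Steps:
b(v) = 1
a = 192 (a = 6*32 = 192)
(b(-23)/72 - 642/(-114))*(-487) + a = (1/72 - 642/(-114))*(-487) + 192 = (1*(1/72) - 642*(-1/114))*(-487) + 192 = (1/72 + 107/19)*(-487) + 192 = (7723/1368)*(-487) + 192 = -3761101/1368 + 192 = -3498445/1368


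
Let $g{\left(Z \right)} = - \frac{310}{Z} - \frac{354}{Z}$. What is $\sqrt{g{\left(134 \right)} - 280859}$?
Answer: $\frac{i \sqrt{1260798295}}{67} \approx 529.97 i$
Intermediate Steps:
$g{\left(Z \right)} = - \frac{664}{Z}$
$\sqrt{g{\left(134 \right)} - 280859} = \sqrt{- \frac{664}{134} - 280859} = \sqrt{\left(-664\right) \frac{1}{134} - 280859} = \sqrt{- \frac{332}{67} - 280859} = \sqrt{- \frac{18817885}{67}} = \frac{i \sqrt{1260798295}}{67}$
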